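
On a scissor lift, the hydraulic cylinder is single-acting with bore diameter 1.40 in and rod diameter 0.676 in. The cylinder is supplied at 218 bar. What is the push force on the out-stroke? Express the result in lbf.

Cap-side area A_cap = π/4 × (1.40 in)² = 1.539 in^2
F = P × A_cap = 218 bar × A_cap

F ≈ 4870 lbf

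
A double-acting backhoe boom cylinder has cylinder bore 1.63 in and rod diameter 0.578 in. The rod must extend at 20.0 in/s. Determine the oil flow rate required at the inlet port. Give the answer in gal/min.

Cap-side area A_cap = π/4 × (1.63 in)² = 2.087 in^2
Q = A × v

Q ≈ 10.8 gal/min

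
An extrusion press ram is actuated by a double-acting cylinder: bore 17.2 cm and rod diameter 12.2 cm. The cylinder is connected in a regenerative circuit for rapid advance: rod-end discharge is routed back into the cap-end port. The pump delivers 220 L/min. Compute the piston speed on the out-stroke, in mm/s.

v ≈ 314 mm/s

In regeneration the rod-end outflow joins the pump flow into the cap end, so the net volume the pump must supply per unit advance equals the rod cross-section area.
Rod cross-section A_rod = π/4 × (12.2 cm)² = 116.9 cm^2
v = Q_pump / A_rod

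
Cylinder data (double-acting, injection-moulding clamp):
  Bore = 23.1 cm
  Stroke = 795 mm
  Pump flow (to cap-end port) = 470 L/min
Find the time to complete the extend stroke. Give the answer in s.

t ≈ 4.25 s

Cap-side area A_cap = π/4 × (23.1 cm)² = 419.1 cm^2
Swept volume V = A × L; t = V / Q = A·L / Q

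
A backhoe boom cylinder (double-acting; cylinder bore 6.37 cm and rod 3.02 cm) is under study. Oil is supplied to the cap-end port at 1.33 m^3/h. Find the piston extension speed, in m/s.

Cap-side area A_cap = π/4 × (6.37 cm)² = 31.87 cm^2
v = Q / A

v ≈ 0.116 m/s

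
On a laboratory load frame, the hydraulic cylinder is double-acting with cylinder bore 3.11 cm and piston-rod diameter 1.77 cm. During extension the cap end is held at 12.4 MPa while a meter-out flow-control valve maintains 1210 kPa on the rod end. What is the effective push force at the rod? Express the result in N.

Cap-side area A_cap = π/4 × (3.11 cm)² = 7.596 cm^2
Rod-side annular area A_ann = π/4 × (3.11² − 1.77²) = 5.136 cm^2
Net thrust = P_cap·A_cap − P_rod·A_ann = 9420 N − 621.4 N

F ≈ 8800 N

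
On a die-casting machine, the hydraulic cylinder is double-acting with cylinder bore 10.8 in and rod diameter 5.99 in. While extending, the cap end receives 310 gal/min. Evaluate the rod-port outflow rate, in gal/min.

Cap-side area A_cap = π/4 × (10.8 in)² = 91.61 in^2
Rod-side annular area A_ann = π/4 × (10.8² − 5.99²) = 63.43 in^2
Piston speed v = Q_in/A_cap; rod-end outflow Q_out = v × A_ann = Q_in × A_ann/A_cap.

Q_out ≈ 215 gal/min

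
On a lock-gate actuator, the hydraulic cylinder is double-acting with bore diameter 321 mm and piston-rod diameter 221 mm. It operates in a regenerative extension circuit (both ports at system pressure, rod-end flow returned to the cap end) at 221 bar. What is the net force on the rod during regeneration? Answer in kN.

F ≈ 848 kN

With equal pressure on both faces, forces on the annular region cancel; the net push is pressure × rod cross-section.
Rod cross-section A_rod = π/4 × (221 mm)² = 38360 mm^2
F = P × A_rod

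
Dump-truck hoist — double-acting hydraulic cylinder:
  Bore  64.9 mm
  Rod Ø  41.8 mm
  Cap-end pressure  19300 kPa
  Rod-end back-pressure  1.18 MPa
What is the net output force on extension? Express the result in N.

Cap-side area A_cap = π/4 × (64.9 mm)² = 3308 mm^2
Rod-side annular area A_ann = π/4 × (64.9² − 41.8²) = 1936 mm^2
Net thrust = P_cap·A_cap − P_rod·A_ann = 63850 N − 2284 N

F ≈ 61600 N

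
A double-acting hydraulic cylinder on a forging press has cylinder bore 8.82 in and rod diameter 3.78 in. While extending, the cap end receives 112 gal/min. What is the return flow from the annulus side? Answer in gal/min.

Q_out ≈ 91.4 gal/min

Cap-side area A_cap = π/4 × (8.82 in)² = 61.10 in^2
Rod-side annular area A_ann = π/4 × (8.82² − 3.78²) = 49.88 in^2
Piston speed v = Q_in/A_cap; rod-end outflow Q_out = v × A_ann = Q_in × A_ann/A_cap.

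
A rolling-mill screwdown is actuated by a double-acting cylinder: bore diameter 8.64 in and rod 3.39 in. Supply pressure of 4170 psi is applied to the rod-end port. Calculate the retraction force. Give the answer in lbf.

Rod-side annular area A_ann = π/4 × (8.64² − 3.39²) = 49.60 in^2
On retraction the pressure acts on the annular area (bore minus rod).
F = P × A_ann

F ≈ 2.07e5 lbf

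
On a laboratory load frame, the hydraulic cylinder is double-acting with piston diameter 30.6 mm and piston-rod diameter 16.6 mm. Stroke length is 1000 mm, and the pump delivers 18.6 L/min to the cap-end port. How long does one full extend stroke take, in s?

Cap-side area A_cap = π/4 × (30.6 mm)² = 735.4 mm^2
Swept volume V = A × L; t = V / Q = A·L / Q

t ≈ 2.37 s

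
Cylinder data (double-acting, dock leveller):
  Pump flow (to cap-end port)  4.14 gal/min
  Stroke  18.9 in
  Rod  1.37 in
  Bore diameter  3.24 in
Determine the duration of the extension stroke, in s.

Cap-side area A_cap = π/4 × (3.24 in)² = 8.245 in^2
Swept volume V = A × L; t = V / Q = A·L / Q

t ≈ 9.78 s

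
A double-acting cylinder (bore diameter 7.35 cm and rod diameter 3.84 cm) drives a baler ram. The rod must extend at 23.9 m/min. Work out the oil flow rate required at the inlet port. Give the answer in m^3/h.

Cap-side area A_cap = π/4 × (7.35 cm)² = 42.43 cm^2
Q = A × v

Q ≈ 6.08 m^3/h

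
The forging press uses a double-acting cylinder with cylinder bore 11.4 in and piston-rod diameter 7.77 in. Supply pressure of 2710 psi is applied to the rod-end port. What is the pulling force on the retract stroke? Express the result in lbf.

Rod-side annular area A_ann = π/4 × (11.4² − 7.77²) = 54.65 in^2
On retraction the pressure acts on the annular area (bore minus rod).
F = P × A_ann

F ≈ 1.48e5 lbf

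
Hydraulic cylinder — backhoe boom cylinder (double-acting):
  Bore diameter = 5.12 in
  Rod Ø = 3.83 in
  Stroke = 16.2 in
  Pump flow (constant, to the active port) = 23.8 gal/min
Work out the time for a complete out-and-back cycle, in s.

t ≈ 5.24 s

Cap-side area A_cap = π/4 × (5.12 in)² = 20.59 in^2
Rod-side annular area A_ann = π/4 × (5.12² − 3.83²) = 9.068 in^2
t_ext = A_cap·L/Q = 3.640 s
t_ret = A_ann·L/Q = 1.603 s
t_cycle = t_ext + t_ret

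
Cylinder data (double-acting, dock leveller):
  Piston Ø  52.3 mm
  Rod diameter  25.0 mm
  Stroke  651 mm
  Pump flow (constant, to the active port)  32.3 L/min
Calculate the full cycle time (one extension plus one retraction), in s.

Cap-side area A_cap = π/4 × (52.3 mm)² = 2148 mm^2
Rod-side annular area A_ann = π/4 × (52.3² − 25.0²) = 1657 mm^2
t_ext = A_cap·L/Q = 2.598 s
t_ret = A_ann·L/Q = 2.004 s
t_cycle = t_ext + t_ret

t ≈ 4.60 s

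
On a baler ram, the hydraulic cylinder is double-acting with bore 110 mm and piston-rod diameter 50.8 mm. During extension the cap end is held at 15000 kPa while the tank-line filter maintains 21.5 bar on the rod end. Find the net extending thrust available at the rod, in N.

Cap-side area A_cap = π/4 × (110 mm)² = 9503 mm^2
Rod-side annular area A_ann = π/4 × (110² − 50.8²) = 7476 mm^2
Net thrust = P_cap·A_cap − P_rod·A_ann = 1.425e5 N − 16070 N

F ≈ 1.26e5 N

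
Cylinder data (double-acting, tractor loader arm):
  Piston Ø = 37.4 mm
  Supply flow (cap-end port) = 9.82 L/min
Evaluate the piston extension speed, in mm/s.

Cap-side area A_cap = π/4 × (37.4 mm)² = 1099 mm^2
v = Q / A

v ≈ 149 mm/s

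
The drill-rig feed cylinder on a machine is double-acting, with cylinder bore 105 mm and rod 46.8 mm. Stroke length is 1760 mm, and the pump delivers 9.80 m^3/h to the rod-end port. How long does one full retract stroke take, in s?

Rod-side annular area A_ann = π/4 × (105² − 46.8²) = 6939 mm^2
Swept volume V = A × L; t = V / Q = A·L / Q

t ≈ 4.49 s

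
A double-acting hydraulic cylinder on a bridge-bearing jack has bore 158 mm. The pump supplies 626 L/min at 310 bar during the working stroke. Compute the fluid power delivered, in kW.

W ≈ 323 kW

Hydraulic power = P × Q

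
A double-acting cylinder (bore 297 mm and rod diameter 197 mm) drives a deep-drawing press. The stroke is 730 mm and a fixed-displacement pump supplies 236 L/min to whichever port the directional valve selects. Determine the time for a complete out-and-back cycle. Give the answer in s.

t ≈ 20.1 s

Cap-side area A_cap = π/4 × (297 mm)² = 69280 mm^2
Rod-side annular area A_ann = π/4 × (297² − 197²) = 38800 mm^2
t_ext = A_cap·L/Q = 12.86 s
t_ret = A_ann·L/Q = 7.201 s
t_cycle = t_ext + t_ret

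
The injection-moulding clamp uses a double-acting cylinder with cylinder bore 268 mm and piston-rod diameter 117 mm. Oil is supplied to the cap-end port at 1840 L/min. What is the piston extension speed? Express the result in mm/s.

v ≈ 544 mm/s

Cap-side area A_cap = π/4 × (268 mm)² = 56410 mm^2
v = Q / A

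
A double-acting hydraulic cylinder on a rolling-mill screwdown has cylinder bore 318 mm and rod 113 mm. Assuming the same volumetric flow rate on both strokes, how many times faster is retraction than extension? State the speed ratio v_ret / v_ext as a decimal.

Cap-side area A_cap = π/4 × (318 mm)² = 79420 mm^2
Rod-side annular area A_ann = π/4 × (318² − 113²) = 69390 mm^2
For equal Q, v ∝ 1/A, so v_ret/v_ext = A_cap/A_ann.

v_ret/v_ext ≈ 1.14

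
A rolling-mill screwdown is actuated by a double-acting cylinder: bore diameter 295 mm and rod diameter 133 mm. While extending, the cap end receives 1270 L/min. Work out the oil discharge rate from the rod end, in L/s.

Cap-side area A_cap = π/4 × (295 mm)² = 68350 mm^2
Rod-side annular area A_ann = π/4 × (295² − 133²) = 54460 mm^2
Piston speed v = Q_in/A_cap; rod-end outflow Q_out = v × A_ann = Q_in × A_ann/A_cap.

Q_out ≈ 16.9 L/s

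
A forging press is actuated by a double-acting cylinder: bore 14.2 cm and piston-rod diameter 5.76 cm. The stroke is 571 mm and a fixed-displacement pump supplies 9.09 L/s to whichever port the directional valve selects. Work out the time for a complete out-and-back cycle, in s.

Cap-side area A_cap = π/4 × (14.2 cm)² = 158.4 cm^2
Rod-side annular area A_ann = π/4 × (14.2² − 5.76²) = 132.3 cm^2
t_ext = A_cap·L/Q = 0.9948 s
t_ret = A_ann·L/Q = 0.8311 s
t_cycle = t_ext + t_ret

t ≈ 1.83 s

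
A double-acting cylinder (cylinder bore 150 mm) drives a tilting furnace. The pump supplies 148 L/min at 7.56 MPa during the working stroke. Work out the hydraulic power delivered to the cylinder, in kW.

Hydraulic power = P × Q

W ≈ 18.6 kW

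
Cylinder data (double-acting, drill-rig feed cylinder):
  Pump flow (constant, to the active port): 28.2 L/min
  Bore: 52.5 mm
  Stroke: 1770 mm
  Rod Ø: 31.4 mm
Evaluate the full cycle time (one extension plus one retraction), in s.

Cap-side area A_cap = π/4 × (52.5 mm)² = 2165 mm^2
Rod-side annular area A_ann = π/4 × (52.5² − 31.4²) = 1390 mm^2
t_ext = A_cap·L/Q = 8.152 s
t_ret = A_ann·L/Q = 5.236 s
t_cycle = t_ext + t_ret

t ≈ 13.4 s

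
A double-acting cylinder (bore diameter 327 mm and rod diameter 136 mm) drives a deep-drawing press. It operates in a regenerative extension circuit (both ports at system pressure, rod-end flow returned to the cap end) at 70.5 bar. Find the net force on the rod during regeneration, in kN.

With equal pressure on both faces, forces on the annular region cancel; the net push is pressure × rod cross-section.
Rod cross-section A_rod = π/4 × (136 mm)² = 14530 mm^2
F = P × A_rod

F ≈ 102 kN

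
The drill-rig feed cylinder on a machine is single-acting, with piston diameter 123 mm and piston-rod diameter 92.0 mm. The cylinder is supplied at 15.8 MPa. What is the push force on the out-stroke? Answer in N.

F ≈ 1.88e5 N

Cap-side area A_cap = π/4 × (123 mm)² = 11880 mm^2
F = P × A_cap = 15.8 MPa × A_cap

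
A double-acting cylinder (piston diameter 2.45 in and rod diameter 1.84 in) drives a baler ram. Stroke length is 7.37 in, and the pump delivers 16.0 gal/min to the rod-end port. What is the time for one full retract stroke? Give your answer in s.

Rod-side annular area A_ann = π/4 × (2.45² − 1.84²) = 2.055 in^2
Swept volume V = A × L; t = V / Q = A·L / Q

t ≈ 0.246 s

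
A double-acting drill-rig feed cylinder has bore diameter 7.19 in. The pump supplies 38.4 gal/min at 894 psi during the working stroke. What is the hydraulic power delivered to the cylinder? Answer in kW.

W ≈ 14.9 kW

Hydraulic power = P × Q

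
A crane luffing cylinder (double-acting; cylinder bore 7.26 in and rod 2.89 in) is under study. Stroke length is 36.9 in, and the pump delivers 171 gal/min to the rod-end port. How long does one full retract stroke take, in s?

Rod-side annular area A_ann = π/4 × (7.26² − 2.89²) = 34.84 in^2
Swept volume V = A × L; t = V / Q = A·L / Q

t ≈ 1.95 s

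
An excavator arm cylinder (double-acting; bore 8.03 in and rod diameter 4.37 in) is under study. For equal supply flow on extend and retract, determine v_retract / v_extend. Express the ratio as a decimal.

v_ret/v_ext ≈ 1.42

Cap-side area A_cap = π/4 × (8.03 in)² = 50.64 in^2
Rod-side annular area A_ann = π/4 × (8.03² − 4.37²) = 35.64 in^2
For equal Q, v ∝ 1/A, so v_ret/v_ext = A_cap/A_ann.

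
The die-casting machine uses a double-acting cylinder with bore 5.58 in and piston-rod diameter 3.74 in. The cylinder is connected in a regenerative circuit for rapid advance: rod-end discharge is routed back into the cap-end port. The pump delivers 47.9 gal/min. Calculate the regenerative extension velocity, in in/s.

v ≈ 16.8 in/s

In regeneration the rod-end outflow joins the pump flow into the cap end, so the net volume the pump must supply per unit advance equals the rod cross-section area.
Rod cross-section A_rod = π/4 × (3.74 in)² = 10.99 in^2
v = Q_pump / A_rod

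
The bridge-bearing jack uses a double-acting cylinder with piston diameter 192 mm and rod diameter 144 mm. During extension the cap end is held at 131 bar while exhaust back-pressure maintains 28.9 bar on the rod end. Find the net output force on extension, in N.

F ≈ 3.43e5 N

Cap-side area A_cap = π/4 × (192 mm)² = 28950 mm^2
Rod-side annular area A_ann = π/4 × (192² − 144²) = 12670 mm^2
Net thrust = P_cap·A_cap − P_rod·A_ann = 3.793e5 N − 36610 N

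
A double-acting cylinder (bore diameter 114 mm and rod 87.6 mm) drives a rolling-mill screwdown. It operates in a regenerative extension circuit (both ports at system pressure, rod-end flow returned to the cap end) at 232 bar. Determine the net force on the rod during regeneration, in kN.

With equal pressure on both faces, forces on the annular region cancel; the net push is pressure × rod cross-section.
Rod cross-section A_rod = π/4 × (87.6 mm)² = 6027 mm^2
F = P × A_rod

F ≈ 140 kN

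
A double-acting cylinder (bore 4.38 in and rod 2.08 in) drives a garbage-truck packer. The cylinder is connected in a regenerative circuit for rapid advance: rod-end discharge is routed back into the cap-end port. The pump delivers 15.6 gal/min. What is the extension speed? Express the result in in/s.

v ≈ 17.7 in/s

In regeneration the rod-end outflow joins the pump flow into the cap end, so the net volume the pump must supply per unit advance equals the rod cross-section area.
Rod cross-section A_rod = π/4 × (2.08 in)² = 3.398 in^2
v = Q_pump / A_rod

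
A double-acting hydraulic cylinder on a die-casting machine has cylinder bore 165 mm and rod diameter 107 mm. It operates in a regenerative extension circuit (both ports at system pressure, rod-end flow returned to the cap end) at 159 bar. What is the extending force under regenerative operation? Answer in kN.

F ≈ 143 kN

With equal pressure on both faces, forces on the annular region cancel; the net push is pressure × rod cross-section.
Rod cross-section A_rod = π/4 × (107 mm)² = 8992 mm^2
F = P × A_rod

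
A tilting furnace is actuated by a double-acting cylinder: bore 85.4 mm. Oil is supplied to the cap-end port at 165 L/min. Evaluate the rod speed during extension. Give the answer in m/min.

Cap-side area A_cap = π/4 × (85.4 mm)² = 5728 mm^2
v = Q / A

v ≈ 28.8 m/min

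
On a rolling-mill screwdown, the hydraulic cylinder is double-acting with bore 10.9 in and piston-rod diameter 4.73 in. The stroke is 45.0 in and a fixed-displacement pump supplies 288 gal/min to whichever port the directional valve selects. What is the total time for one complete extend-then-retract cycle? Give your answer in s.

Cap-side area A_cap = π/4 × (10.9 in)² = 93.31 in^2
Rod-side annular area A_ann = π/4 × (10.9² − 4.73²) = 75.74 in^2
t_ext = A_cap·L/Q = 3.787 s
t_ret = A_ann·L/Q = 3.074 s
t_cycle = t_ext + t_ret

t ≈ 6.86 s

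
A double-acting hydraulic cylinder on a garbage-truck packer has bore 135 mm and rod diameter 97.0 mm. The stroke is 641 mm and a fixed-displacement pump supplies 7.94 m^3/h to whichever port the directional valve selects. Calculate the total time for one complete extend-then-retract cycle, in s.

Cap-side area A_cap = π/4 × (135 mm)² = 14310 mm^2
Rod-side annular area A_ann = π/4 × (135² − 97.0²) = 6924 mm^2
t_ext = A_cap·L/Q = 4.160 s
t_ret = A_ann·L/Q = 2.012 s
t_cycle = t_ext + t_ret

t ≈ 6.17 s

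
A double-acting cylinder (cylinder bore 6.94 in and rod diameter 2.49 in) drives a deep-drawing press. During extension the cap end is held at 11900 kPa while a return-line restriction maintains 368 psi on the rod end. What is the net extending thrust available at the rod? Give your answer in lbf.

F ≈ 53200 lbf

Cap-side area A_cap = π/4 × (6.94 in)² = 37.83 in^2
Rod-side annular area A_ann = π/4 × (6.94² − 2.49²) = 32.96 in^2
Net thrust = P_cap·A_cap − P_rod·A_ann = 65290 lbf − 12130 lbf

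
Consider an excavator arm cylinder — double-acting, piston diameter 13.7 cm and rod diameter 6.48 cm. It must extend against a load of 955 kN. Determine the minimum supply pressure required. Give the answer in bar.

P ≈ 648 bar

Cap-side area A_cap = π/4 × (13.7 cm)² = 147.4 cm^2
P = F / A = 955 kN / A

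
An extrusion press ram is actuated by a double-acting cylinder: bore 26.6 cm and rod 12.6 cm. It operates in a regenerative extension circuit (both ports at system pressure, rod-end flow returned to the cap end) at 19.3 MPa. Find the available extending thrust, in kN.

F ≈ 241 kN

With equal pressure on both faces, forces on the annular region cancel; the net push is pressure × rod cross-section.
Rod cross-section A_rod = π/4 × (12.6 cm)² = 124.7 cm^2
F = P × A_rod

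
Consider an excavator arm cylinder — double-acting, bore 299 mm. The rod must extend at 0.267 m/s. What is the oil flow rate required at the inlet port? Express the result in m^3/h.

Cap-side area A_cap = π/4 × (299 mm)² = 70220 mm^2
Q = A × v

Q ≈ 67.5 m^3/h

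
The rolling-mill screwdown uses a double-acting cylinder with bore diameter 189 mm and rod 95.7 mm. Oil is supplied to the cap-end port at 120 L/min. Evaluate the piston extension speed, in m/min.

Cap-side area A_cap = π/4 × (189 mm)² = 28060 mm^2
v = Q / A

v ≈ 4.28 m/min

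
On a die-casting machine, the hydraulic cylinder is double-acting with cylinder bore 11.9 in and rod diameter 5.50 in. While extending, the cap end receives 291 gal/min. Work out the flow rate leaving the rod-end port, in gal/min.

Q_out ≈ 229 gal/min

Cap-side area A_cap = π/4 × (11.9 in)² = 111.2 in^2
Rod-side annular area A_ann = π/4 × (11.9² − 5.50²) = 87.46 in^2
Piston speed v = Q_in/A_cap; rod-end outflow Q_out = v × A_ann = Q_in × A_ann/A_cap.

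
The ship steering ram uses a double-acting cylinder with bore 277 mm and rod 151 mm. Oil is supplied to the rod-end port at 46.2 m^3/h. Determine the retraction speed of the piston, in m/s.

v ≈ 0.303 m/s

Rod-side annular area A_ann = π/4 × (277² − 151²) = 42350 mm^2
Flow into the rod-end port fills the annular volume.
v = Q / A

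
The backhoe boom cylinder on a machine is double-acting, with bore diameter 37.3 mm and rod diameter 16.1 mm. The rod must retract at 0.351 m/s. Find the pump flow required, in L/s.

Rod-side annular area A_ann = π/4 × (37.3² − 16.1²) = 889.1 mm^2
Q = A × v

Q ≈ 0.312 L/s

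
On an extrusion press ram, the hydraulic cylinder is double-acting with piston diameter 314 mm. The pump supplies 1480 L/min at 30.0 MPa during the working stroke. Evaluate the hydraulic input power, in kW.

W ≈ 740 kW

Hydraulic power = P × Q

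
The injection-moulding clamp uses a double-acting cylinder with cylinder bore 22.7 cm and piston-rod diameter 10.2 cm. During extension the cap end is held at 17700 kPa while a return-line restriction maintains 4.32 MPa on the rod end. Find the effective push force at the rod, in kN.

F ≈ 577 kN

Cap-side area A_cap = π/4 × (22.7 cm)² = 404.7 cm^2
Rod-side annular area A_ann = π/4 × (22.7² − 10.2²) = 323.0 cm^2
Net thrust = P_cap·A_cap − P_rod·A_ann = 716.3 kN − 139.5 kN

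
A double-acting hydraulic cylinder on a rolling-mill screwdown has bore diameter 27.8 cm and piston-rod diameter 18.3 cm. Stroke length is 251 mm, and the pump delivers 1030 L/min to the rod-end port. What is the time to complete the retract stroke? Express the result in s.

t ≈ 0.503 s

Rod-side annular area A_ann = π/4 × (27.8² − 18.3²) = 344.0 cm^2
Swept volume V = A × L; t = V / Q = A·L / Q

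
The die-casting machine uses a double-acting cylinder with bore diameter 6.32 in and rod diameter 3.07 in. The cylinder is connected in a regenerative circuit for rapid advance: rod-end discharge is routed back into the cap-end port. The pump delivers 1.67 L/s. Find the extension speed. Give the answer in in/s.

v ≈ 13.8 in/s

In regeneration the rod-end outflow joins the pump flow into the cap end, so the net volume the pump must supply per unit advance equals the rod cross-section area.
Rod cross-section A_rod = π/4 × (3.07 in)² = 7.402 in^2
v = Q_pump / A_rod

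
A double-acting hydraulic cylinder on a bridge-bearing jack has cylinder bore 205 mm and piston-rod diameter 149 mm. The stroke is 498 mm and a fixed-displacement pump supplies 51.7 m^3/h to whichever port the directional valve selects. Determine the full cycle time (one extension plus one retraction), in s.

Cap-side area A_cap = π/4 × (205 mm)² = 33010 mm^2
Rod-side annular area A_ann = π/4 × (205² − 149²) = 15570 mm^2
t_ext = A_cap·L/Q = 1.145 s
t_ret = A_ann·L/Q = 0.5399 s
t_cycle = t_ext + t_ret

t ≈ 1.68 s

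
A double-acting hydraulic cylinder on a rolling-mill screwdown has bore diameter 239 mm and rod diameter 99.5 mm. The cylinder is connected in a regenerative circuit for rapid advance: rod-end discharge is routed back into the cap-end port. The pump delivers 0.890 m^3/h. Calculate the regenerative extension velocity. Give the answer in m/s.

v ≈ 0.0318 m/s

In regeneration the rod-end outflow joins the pump flow into the cap end, so the net volume the pump must supply per unit advance equals the rod cross-section area.
Rod cross-section A_rod = π/4 × (99.5 mm)² = 7776 mm^2
v = Q_pump / A_rod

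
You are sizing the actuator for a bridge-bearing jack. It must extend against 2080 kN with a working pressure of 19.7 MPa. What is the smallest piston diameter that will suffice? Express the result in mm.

Extension force acts on the full piston face: F = P × (π/4)D².
D = √(4F / (πP)) = √(4 × 2080 kN / (π × 19.7 MPa))

D ≈ 367 mm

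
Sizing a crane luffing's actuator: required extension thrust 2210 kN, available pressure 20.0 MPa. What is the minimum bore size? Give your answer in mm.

Extension force acts on the full piston face: F = P × (π/4)D².
D = √(4F / (πP)) = √(4 × 2210 kN / (π × 20.0 MPa))

D ≈ 375 mm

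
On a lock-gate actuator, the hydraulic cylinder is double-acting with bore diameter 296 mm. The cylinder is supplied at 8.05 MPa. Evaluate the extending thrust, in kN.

F ≈ 554 kN

Cap-side area A_cap = π/4 × (296 mm)² = 68810 mm^2
F = P × A_cap = 8.05 MPa × A_cap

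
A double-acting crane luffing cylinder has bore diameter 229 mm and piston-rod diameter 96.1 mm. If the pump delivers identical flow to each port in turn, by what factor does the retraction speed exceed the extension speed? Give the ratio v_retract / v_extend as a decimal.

v_ret/v_ext ≈ 1.21

Cap-side area A_cap = π/4 × (229 mm)² = 41190 mm^2
Rod-side annular area A_ann = π/4 × (229² − 96.1²) = 33930 mm^2
For equal Q, v ∝ 1/A, so v_ret/v_ext = A_cap/A_ann.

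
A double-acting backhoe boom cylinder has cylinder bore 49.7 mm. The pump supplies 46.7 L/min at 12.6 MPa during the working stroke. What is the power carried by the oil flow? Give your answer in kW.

W ≈ 9.81 kW

Hydraulic power = P × Q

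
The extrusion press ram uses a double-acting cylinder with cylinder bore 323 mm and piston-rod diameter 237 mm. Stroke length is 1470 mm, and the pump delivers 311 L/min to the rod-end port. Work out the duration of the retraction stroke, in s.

t ≈ 10.7 s

Rod-side annular area A_ann = π/4 × (323² − 237²) = 37820 mm^2
Swept volume V = A × L; t = V / Q = A·L / Q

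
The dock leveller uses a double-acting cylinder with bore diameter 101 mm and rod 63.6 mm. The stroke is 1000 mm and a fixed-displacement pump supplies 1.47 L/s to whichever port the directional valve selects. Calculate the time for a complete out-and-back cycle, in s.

t ≈ 8.74 s

Cap-side area A_cap = π/4 × (101 mm)² = 8012 mm^2
Rod-side annular area A_ann = π/4 × (101² − 63.6²) = 4835 mm^2
t_ext = A_cap·L/Q = 5.450 s
t_ret = A_ann·L/Q = 3.289 s
t_cycle = t_ext + t_ret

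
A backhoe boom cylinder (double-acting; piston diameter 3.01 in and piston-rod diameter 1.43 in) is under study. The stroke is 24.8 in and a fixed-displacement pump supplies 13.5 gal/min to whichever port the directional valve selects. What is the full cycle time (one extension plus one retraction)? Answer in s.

Cap-side area A_cap = π/4 × (3.01 in)² = 7.116 in^2
Rod-side annular area A_ann = π/4 × (3.01² − 1.43²) = 5.510 in^2
t_ext = A_cap·L/Q = 3.395 s
t_ret = A_ann·L/Q = 2.629 s
t_cycle = t_ext + t_ret

t ≈ 6.02 s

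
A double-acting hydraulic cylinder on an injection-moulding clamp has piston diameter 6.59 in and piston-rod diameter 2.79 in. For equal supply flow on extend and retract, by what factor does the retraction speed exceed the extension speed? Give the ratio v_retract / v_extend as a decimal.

Cap-side area A_cap = π/4 × (6.59 in)² = 34.11 in^2
Rod-side annular area A_ann = π/4 × (6.59² − 2.79²) = 27.99 in^2
For equal Q, v ∝ 1/A, so v_ret/v_ext = A_cap/A_ann.

v_ret/v_ext ≈ 1.22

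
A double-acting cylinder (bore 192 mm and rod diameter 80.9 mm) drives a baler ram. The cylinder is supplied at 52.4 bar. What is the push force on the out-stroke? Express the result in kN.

Cap-side area A_cap = π/4 × (192 mm)² = 28950 mm^2
F = P × A_cap = 52.4 bar × A_cap

F ≈ 152 kN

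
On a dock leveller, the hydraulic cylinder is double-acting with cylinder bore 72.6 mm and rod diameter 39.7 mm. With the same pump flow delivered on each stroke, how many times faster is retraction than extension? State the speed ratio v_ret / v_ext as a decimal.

v_ret/v_ext ≈ 1.43

Cap-side area A_cap = π/4 × (72.6 mm)² = 4140 mm^2
Rod-side annular area A_ann = π/4 × (72.6² − 39.7²) = 2902 mm^2
For equal Q, v ∝ 1/A, so v_ret/v_ext = A_cap/A_ann.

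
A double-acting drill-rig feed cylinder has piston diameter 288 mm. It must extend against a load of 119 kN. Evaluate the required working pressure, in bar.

P ≈ 18.3 bar

Cap-side area A_cap = π/4 × (288 mm)² = 65140 mm^2
P = F / A = 119 kN / A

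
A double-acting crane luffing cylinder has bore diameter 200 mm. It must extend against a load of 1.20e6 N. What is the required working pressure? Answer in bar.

Cap-side area A_cap = π/4 × (200 mm)² = 31420 mm^2
P = F / A = 1.20e6 N / A

P ≈ 382 bar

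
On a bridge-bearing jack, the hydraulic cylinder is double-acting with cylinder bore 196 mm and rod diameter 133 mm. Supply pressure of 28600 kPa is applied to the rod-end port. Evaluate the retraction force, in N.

Rod-side annular area A_ann = π/4 × (196² − 133²) = 16280 mm^2
On retraction the pressure acts on the annular area (bore minus rod).
F = P × A_ann

F ≈ 4.66e5 N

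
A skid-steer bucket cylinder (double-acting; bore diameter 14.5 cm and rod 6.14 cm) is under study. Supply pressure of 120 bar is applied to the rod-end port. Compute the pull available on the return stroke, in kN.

Rod-side annular area A_ann = π/4 × (14.5² − 6.14²) = 135.5 cm^2
On retraction the pressure acts on the annular area (bore minus rod).
F = P × A_ann

F ≈ 163 kN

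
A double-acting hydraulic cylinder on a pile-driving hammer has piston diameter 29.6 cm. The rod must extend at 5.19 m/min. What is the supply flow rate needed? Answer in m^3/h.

Q ≈ 21.4 m^3/h

Cap-side area A_cap = π/4 × (29.6 cm)² = 688.1 cm^2
Q = A × v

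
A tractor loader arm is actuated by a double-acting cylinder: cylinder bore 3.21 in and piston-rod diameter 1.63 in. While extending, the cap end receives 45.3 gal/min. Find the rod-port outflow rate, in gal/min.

Cap-side area A_cap = π/4 × (3.21 in)² = 8.093 in^2
Rod-side annular area A_ann = π/4 × (3.21² − 1.63²) = 6.006 in^2
Piston speed v = Q_in/A_cap; rod-end outflow Q_out = v × A_ann = Q_in × A_ann/A_cap.

Q_out ≈ 33.6 gal/min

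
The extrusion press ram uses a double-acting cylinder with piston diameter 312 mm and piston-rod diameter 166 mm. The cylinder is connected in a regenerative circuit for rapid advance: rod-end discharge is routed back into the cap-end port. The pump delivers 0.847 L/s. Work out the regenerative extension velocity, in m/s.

In regeneration the rod-end outflow joins the pump flow into the cap end, so the net volume the pump must supply per unit advance equals the rod cross-section area.
Rod cross-section A_rod = π/4 × (166 mm)² = 21640 mm^2
v = Q_pump / A_rod

v ≈ 0.0391 m/s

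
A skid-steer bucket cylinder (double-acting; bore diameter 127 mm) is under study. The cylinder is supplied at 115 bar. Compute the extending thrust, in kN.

Cap-side area A_cap = π/4 × (127 mm)² = 12670 mm^2
F = P × A_cap = 115 bar × A_cap

F ≈ 146 kN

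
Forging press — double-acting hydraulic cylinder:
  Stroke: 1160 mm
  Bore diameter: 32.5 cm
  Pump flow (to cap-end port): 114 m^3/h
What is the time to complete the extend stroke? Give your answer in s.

Cap-side area A_cap = π/4 × (32.5 cm)² = 829.6 cm^2
Swept volume V = A × L; t = V / Q = A·L / Q

t ≈ 3.04 s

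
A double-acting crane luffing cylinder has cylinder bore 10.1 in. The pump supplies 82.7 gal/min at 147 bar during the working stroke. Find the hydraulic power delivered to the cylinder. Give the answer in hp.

W ≈ 103 hp

Hydraulic power = P × Q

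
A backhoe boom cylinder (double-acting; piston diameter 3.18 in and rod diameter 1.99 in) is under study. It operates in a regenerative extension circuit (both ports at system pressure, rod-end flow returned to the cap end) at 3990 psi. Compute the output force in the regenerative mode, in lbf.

With equal pressure on both faces, forces on the annular region cancel; the net push is pressure × rod cross-section.
Rod cross-section A_rod = π/4 × (1.99 in)² = 3.110 in^2
F = P × A_rod

F ≈ 12400 lbf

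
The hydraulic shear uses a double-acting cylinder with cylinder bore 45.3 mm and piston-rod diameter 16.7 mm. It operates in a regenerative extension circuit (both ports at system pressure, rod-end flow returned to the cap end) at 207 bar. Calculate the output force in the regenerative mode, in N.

With equal pressure on both faces, forces on the annular region cancel; the net push is pressure × rod cross-section.
Rod cross-section A_rod = π/4 × (16.7 mm)² = 219.0 mm^2
F = P × A_rod

F ≈ 4530 N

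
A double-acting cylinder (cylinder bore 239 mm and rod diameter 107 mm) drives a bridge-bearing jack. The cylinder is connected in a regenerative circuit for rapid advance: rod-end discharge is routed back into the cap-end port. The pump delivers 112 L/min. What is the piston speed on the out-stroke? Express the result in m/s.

In regeneration the rod-end outflow joins the pump flow into the cap end, so the net volume the pump must supply per unit advance equals the rod cross-section area.
Rod cross-section A_rod = π/4 × (107 mm)² = 8992 mm^2
v = Q_pump / A_rod

v ≈ 0.208 m/s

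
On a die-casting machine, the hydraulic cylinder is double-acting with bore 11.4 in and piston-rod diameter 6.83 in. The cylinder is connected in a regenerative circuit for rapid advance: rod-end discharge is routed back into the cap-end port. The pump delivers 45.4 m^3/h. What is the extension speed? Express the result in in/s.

In regeneration the rod-end outflow joins the pump flow into the cap end, so the net volume the pump must supply per unit advance equals the rod cross-section area.
Rod cross-section A_rod = π/4 × (6.83 in)² = 36.64 in^2
v = Q_pump / A_rod

v ≈ 21.0 in/s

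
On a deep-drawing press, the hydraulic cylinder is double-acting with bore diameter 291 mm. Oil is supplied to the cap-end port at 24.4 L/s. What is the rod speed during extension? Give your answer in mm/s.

v ≈ 367 mm/s

Cap-side area A_cap = π/4 × (291 mm)² = 66510 mm^2
v = Q / A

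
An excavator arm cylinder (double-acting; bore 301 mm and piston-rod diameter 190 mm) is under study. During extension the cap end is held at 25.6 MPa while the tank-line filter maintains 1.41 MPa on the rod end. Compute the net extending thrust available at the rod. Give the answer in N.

Cap-side area A_cap = π/4 × (301 mm)² = 71160 mm^2
Rod-side annular area A_ann = π/4 × (301² − 190²) = 42800 mm^2
Net thrust = P_cap·A_cap − P_rod·A_ann = 1.822e6 N − 60360 N

F ≈ 1.76e6 N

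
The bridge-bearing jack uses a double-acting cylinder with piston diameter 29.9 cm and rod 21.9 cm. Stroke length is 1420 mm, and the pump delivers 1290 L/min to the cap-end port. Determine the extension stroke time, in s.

t ≈ 4.64 s

Cap-side area A_cap = π/4 × (29.9 cm)² = 702.2 cm^2
Swept volume V = A × L; t = V / Q = A·L / Q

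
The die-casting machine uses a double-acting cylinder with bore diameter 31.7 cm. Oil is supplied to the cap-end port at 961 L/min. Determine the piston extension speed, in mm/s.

v ≈ 203 mm/s

Cap-side area A_cap = π/4 × (31.7 cm)² = 789.2 cm^2
v = Q / A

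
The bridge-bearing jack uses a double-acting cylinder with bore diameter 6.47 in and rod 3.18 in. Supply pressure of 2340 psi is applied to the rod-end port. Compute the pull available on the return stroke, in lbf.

Rod-side annular area A_ann = π/4 × (6.47² − 3.18²) = 24.94 in^2
On retraction the pressure acts on the annular area (bore minus rod).
F = P × A_ann

F ≈ 58300 lbf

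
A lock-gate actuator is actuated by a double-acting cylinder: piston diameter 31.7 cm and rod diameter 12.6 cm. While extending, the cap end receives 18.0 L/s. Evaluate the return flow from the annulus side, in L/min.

Cap-side area A_cap = π/4 × (31.7 cm)² = 789.2 cm^2
Rod-side annular area A_ann = π/4 × (31.7² − 12.6²) = 664.5 cm^2
Piston speed v = Q_in/A_cap; rod-end outflow Q_out = v × A_ann = Q_in × A_ann/A_cap.

Q_out ≈ 909 L/min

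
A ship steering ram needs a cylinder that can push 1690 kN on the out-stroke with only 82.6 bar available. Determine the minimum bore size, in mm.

D ≈ 510 mm

Extension force acts on the full piston face: F = P × (π/4)D².
D = √(4F / (πP)) = √(4 × 1690 kN / (π × 82.6 bar))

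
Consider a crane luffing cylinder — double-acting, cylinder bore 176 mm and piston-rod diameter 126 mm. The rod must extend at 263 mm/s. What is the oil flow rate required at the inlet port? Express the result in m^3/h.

Cap-side area A_cap = π/4 × (176 mm)² = 24330 mm^2
Q = A × v

Q ≈ 23.0 m^3/h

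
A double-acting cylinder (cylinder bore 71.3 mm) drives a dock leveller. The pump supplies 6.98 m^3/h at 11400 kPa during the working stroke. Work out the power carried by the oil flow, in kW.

Hydraulic power = P × Q

W ≈ 22.1 kW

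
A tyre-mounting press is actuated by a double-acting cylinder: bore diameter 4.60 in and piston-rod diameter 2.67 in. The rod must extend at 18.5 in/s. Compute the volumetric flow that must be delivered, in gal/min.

Cap-side area A_cap = π/4 × (4.60 in)² = 16.62 in^2
Q = A × v

Q ≈ 79.9 gal/min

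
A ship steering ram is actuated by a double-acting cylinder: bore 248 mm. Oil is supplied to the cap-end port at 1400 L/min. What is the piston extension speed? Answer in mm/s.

v ≈ 483 mm/s

Cap-side area A_cap = π/4 × (248 mm)² = 48310 mm^2
v = Q / A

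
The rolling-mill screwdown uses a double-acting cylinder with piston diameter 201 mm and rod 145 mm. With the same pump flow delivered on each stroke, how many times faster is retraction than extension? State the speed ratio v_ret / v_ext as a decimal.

Cap-side area A_cap = π/4 × (201 mm)² = 31730 mm^2
Rod-side annular area A_ann = π/4 × (201² − 145²) = 15220 mm^2
For equal Q, v ∝ 1/A, so v_ret/v_ext = A_cap/A_ann.

v_ret/v_ext ≈ 2.09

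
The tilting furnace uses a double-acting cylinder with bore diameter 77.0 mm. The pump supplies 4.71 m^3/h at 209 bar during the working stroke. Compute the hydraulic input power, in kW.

W ≈ 27.3 kW

Hydraulic power = P × Q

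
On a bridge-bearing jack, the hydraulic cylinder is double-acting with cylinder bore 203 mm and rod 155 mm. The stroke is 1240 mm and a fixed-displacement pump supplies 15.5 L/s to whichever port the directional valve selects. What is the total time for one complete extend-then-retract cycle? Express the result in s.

Cap-side area A_cap = π/4 × (203 mm)² = 32370 mm^2
Rod-side annular area A_ann = π/4 × (203² − 155²) = 13500 mm^2
t_ext = A_cap·L/Q = 2.589 s
t_ret = A_ann·L/Q = 1.080 s
t_cycle = t_ext + t_ret

t ≈ 3.67 s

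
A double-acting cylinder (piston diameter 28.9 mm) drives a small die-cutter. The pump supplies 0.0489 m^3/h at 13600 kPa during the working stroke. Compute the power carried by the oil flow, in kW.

Hydraulic power = P × Q

W ≈ 0.185 kW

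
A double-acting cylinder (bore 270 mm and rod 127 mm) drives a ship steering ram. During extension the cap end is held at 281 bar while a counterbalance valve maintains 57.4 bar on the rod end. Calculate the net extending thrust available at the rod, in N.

F ≈ 1.35e6 N

Cap-side area A_cap = π/4 × (270 mm)² = 57260 mm^2
Rod-side annular area A_ann = π/4 × (270² − 127²) = 44590 mm^2
Net thrust = P_cap·A_cap − P_rod·A_ann = 1.609e6 N − 2.559e5 N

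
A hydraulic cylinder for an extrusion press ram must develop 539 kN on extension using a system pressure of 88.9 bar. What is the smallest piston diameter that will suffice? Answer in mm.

D ≈ 278 mm

Extension force acts on the full piston face: F = P × (π/4)D².
D = √(4F / (πP)) = √(4 × 539 kN / (π × 88.9 bar))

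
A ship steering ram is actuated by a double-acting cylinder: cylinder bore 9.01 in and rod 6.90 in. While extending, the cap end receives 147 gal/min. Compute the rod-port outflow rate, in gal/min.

Q_out ≈ 60.8 gal/min

Cap-side area A_cap = π/4 × (9.01 in)² = 63.76 in^2
Rod-side annular area A_ann = π/4 × (9.01² − 6.90²) = 26.37 in^2
Piston speed v = Q_in/A_cap; rod-end outflow Q_out = v × A_ann = Q_in × A_ann/A_cap.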